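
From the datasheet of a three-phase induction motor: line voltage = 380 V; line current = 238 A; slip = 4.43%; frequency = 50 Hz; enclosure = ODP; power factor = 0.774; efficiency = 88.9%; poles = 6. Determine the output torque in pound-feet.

794 lb·ft

P_in = √3·V·I·cosφ = 1.732 × 380 × 238 × 0.774 = 121241 W
P_out = η·P_in = 0.889 × 121241 = 107783 W
n_s = 120×50/6 = 1000 rpm; n = 1000×(1−0.0443) = 956 rpm
ω = 2π×956/60 = 100.1 rad/s
τ = P_out/ω = 107783/100.1 = 1077 N·m
In lb·ft: 1077/1.356 = 794 lb·ft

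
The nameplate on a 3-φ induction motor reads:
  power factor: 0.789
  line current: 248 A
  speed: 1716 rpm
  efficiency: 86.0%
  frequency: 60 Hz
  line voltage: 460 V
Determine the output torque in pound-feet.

550 lb·ft

P_in = √3·V·I·cosφ = 1.732 × 460 × 248 × 0.789 = 155896 W
P_out = η·P_in = 0.86 × 155896 = 134071 W
n = 1716 rpm
ω = 2π×1716/60 = 179.7 rad/s
τ = P_out/ω = 134071/179.7 = 746.1 N·m
In lb·ft: 746.1/1.356 = 550 lb·ft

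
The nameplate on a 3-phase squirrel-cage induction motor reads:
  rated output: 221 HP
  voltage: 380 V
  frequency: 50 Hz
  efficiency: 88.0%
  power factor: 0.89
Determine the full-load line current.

320 A

P_out = 221 × 746 = 164866 W
P_in = P_out / η = 164866 / 0.880 = 187348 W
I_L = P_in / (√3·V_L·cosφ) = 187348 / (1.732 × 380 × 0.89) = 320 A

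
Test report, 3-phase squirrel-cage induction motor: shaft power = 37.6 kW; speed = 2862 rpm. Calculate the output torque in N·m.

ω = 2π × 2862/60 = 299.7 rad/s
τ = P/ω = 37600/299.7 = 125 N·m

125 N·m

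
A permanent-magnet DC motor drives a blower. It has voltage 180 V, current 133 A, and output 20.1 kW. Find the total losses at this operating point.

P_in = V·I = 180×133 = 23940 W
P_out = 20100 W
Losses = P_in − P_out = 23940 − 20100 = 3840 W

3840 W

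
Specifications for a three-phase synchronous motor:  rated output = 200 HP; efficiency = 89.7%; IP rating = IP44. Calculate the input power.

P_out = 200 × 746 = 149200 W
P_in = P_out/η = 149200/0.897 = 166332 W = 166 kW

166 kW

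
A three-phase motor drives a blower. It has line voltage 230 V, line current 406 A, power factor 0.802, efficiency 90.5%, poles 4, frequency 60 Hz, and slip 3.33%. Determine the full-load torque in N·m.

644 N·m

P_in = √3·V·I·cosφ = 1.732 × 230 × 406 × 0.802 = 129711 W
P_out = η·P_in = 0.905 × 129711 = 117388 W
n_s = 120×60/4 = 1800 rpm; n = 1800×(1−0.0333) = 1740 rpm
ω = 2π×1740/60 = 182.2 rad/s
τ = P_out/ω = 117388/182.2 = 644 N·m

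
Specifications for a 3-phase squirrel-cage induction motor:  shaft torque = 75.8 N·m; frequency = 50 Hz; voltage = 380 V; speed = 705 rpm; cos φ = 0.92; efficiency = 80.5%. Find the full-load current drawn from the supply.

ω = 2π×705/60 = 73.83 rad/s; P_out = τω = 75.8 × 73.83 = 5596 W
P_in = P_out / η = 5596 / 0.805 = 6952 W
I_L = P_in / (√3·V_L·cosφ) = 6952 / (1.732 × 380 × 0.92) = 11.5 A

11.5 A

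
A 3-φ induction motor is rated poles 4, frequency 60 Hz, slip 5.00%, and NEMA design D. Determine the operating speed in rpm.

1710 rpm

n_s = 120f/p = 120×60/4 = 1800 rpm
n = n_s(1 − s) = 1800 × (1 − 0.05) = 1710 rpm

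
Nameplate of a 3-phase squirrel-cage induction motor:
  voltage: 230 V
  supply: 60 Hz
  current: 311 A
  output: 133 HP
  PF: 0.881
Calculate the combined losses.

P_in = √3·V·I·cosφ = 1.732×230×311×0.881 = 109147 W
P_out = 133×746 = 99218 W
Losses = P_in − P_out = 109147 − 99218 = 9929 W

9930 W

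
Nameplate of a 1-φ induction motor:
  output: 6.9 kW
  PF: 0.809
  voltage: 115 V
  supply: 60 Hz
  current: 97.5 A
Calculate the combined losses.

2.17 kW

P_in = V·I·cosφ = 115×97.5×0.809 = 9071 W
P_out = 6900 W
Losses = P_in − P_out = 9071 − 6900 = 2171 W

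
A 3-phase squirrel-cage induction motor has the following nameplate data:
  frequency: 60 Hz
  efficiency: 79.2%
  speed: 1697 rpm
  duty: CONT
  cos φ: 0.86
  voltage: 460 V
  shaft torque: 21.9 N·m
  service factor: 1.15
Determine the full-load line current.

7.17 A

ω = 2π×1697/60 = 177.7 rad/s; P_out = τω = 21.9 × 177.7 = 3892 W
P_in = P_out / η = 3892 / 0.792 = 4914 W
I_L = P_in / (√3·V_L·cosφ) = 4914 / (1.732 × 460 × 0.86) = 7.17 A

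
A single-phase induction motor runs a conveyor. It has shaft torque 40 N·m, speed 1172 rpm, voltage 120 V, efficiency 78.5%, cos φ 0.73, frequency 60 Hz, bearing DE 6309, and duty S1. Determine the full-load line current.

ω = 2π×1172/60 = 122.7 rad/s; P_out = τω = 40 × 122.7 = 4908 W
P_in = P_out / η = 4908 / 0.785 = 6252 W
I = P_in / (V·cosφ) = 6252 / (120 × 0.73) = 71.4 A

71.4 A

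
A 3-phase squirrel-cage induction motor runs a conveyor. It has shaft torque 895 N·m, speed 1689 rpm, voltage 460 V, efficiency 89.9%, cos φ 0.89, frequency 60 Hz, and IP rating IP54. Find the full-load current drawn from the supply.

ω = 2π×1689/60 = 176.9 rad/s; P_out = τω = 895 × 176.9 = 158326 W
P_in = P_out / η = 158326 / 0.899 = 176113 W
I_L = P_in / (√3·V_L·cosφ) = 176113 / (1.732 × 460 × 0.89) = 248 A

248 A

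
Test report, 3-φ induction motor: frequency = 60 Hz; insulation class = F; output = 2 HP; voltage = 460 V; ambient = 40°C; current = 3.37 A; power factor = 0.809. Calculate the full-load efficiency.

68.7 %

P_out = 2 × 746 = 1492 W
P_in = √3·V_L·I_L·cosφ = 1.732 × 460 × 3.37 × 0.809 = 2172 W
η = P_out / P_in = 1492 / 2172 = 0.687 = 68.7%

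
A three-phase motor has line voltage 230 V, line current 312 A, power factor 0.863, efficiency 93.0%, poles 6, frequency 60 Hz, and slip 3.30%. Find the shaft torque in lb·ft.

605 lb·ft

P_in = √3·V·I·cosφ = 1.732 × 230 × 312 × 0.863 = 107261 W
P_out = η·P_in = 0.93 × 107261 = 99753 W
n_s = 120×60/6 = 1200 rpm; n = 1200×(1−0.033) = 1160 rpm
ω = 2π×1160/60 = 121.5 rad/s
τ = P_out/ω = 99753/121.5 = 821 N·m
In lb·ft: 821/1.356 = 605 lb·ft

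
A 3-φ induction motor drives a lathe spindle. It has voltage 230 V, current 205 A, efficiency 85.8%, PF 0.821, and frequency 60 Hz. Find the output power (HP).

77.1 HP

P_in = √3·V·I·cosφ = 1.732 × 230 × 205 × 0.821 = 67046 W
P_out = η·P_in = 0.858 × 67046 = 57525 W
= 57525/746 = 77.1 HP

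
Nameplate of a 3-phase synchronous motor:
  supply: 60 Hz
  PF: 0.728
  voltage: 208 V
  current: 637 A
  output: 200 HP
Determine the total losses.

P_in = √3·V·I·cosφ = 1.732×208×637×0.728 = 167064 W
P_out = 200×746 = 149200 W
Losses = P_in − P_out = 167064 − 149200 = 17864 W

17.9 kW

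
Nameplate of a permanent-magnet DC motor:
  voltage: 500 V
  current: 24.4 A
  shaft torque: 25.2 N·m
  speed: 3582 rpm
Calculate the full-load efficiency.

ω = 2π × 3582/60 = 375.1 rad/s; P_out = τω = 25.2 × 375.1 = 9453 W
P_in = V·I = 500 × 24.4 = 12200 W
η = P_out / P_in = 9453 / 12200 = 0.775 = 77.5%

77.5 %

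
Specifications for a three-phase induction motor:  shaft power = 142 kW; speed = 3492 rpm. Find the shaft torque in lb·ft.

ω = 2π × 3492/60 = 365.7 rad/s
τ = P/ω = 142000/365.7 = 388.3 N·m
In lb·ft: 388.3/1.356 = 286 lb·ft

286 lb·ft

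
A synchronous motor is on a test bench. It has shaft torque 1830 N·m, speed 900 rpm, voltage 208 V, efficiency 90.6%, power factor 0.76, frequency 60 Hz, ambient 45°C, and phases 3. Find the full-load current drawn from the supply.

ω = 2π×900/60 = 94.25 rad/s; P_out = τω = 1830 × 94.25 = 172478 W
P_in = P_out / η = 172478 / 0.906 = 190373 W
I_L = P_in / (√3·V_L·cosφ) = 190373 / (1.732 × 208 × 0.76) = 695 A

695 A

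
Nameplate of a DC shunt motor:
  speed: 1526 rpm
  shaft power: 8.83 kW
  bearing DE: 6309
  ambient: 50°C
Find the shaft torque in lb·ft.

ω = 2π × 1526/60 = 159.8 rad/s
τ = P/ω = 8830/159.8 = 55.26 N·m
In lb·ft: 55.26/1.356 = 40.8 lb·ft

40.8 lb·ft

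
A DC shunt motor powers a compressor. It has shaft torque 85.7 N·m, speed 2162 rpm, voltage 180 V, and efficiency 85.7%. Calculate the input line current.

ω = 2π×2162/60 = 226.4 rad/s; P_out = τω = 85.7 × 226.4 = 19402 W
P_in = P_out / η = 19402 / 0.857 = 22639 W
I = P_in / V = 22639 / 180 = 126 A

126 A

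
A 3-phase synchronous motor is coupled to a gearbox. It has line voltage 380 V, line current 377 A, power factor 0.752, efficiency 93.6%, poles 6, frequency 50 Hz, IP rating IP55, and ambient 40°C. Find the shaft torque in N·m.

1670 N·m

P_in = √3·V·I·cosφ = 1.732 × 380 × 377 × 0.752 = 186591 W
P_out = η·P_in = 0.936 × 186591 = 174649 W
n = n_s = 120×50/6 = 1000 rpm (synchronous)
ω = 2π×1000/60 = 104.7 rad/s
τ = P_out/ω = 174649/104.7 = 1670 N·m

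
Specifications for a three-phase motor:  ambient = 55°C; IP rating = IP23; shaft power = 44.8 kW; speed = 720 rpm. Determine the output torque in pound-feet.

ω = 2π × 720/60 = 75.4 rad/s
τ = P/ω = 44800/75.4 = 594.2 N·m
In lb·ft: 594.2/1.356 = 438 lb·ft

438 lb·ft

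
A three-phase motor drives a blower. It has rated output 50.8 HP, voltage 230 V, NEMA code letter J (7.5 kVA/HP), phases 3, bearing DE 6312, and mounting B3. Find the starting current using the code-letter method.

956 A

S_LR = 7.5 × 50.8 = 381 kVA
I_LR = S_LR/(√3·V_L) = 381000/(1.732×230) = 956 A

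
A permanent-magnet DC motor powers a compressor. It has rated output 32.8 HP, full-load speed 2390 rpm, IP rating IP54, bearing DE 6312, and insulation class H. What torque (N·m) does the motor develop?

P_out = 32.8 × 746 = 24469 W
ω = 2π × 2390/60 = 250.3 rad/s
τ = P_out/ω = 24469/250.3 = 97.8 N·m

97.8 N·m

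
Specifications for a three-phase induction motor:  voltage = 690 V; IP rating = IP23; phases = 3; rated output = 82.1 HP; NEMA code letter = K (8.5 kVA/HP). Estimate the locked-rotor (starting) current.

S_LR = 8.5 × 82.1 = 697.85 kVA
I_LR = S_LR/(√3·V_L) = 697850/(1.732×690) = 584 A

584 A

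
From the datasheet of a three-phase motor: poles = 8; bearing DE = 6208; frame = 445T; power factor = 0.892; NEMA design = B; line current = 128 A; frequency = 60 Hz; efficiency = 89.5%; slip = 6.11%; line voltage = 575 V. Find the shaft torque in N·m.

1150 N·m

P_in = √3·V·I·cosφ = 1.732 × 575 × 128 × 0.892 = 113708 W
P_out = η·P_in = 0.895 × 113708 = 101769 W
n_s = 120×60/8 = 900 rpm; n = 900×(1−0.0611) = 845 rpm
ω = 2π×845/60 = 88.49 rad/s
τ = P_out/ω = 101769/88.49 = 1150 N·m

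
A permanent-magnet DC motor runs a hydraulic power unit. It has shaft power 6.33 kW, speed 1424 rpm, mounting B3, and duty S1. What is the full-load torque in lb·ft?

ω = 2π × 1424/60 = 149.1 rad/s
τ = P/ω = 6330/149.1 = 42.45 N·m
In lb·ft: 42.45/1.356 = 31.3 lb·ft

31.3 lb·ft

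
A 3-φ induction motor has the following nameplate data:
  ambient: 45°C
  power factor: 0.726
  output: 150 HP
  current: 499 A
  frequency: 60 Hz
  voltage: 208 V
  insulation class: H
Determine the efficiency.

P_out = 150 × 746 = 111900 W
P_in = √3·V_L·I_L·cosφ = 1.732 × 208 × 499 × 0.726 = 130511 W
η = P_out / P_in = 111900 / 130511 = 0.857 = 85.7%

85.7 %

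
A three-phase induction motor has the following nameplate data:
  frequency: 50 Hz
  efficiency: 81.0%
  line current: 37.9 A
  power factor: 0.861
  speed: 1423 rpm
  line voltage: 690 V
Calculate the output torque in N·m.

P_in = √3·V·I·cosφ = 1.732 × 690 × 37.9 × 0.861 = 38998 W
P_out = η·P_in = 0.81 × 38998 = 31588 W
n = 1423 rpm
ω = 2π×1423/60 = 149 rad/s
τ = P_out/ω = 31588/149 = 212 N·m

212 N·m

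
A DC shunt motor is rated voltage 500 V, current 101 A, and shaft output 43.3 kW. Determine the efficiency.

85.7 %

P_out = 43.3 kW = 43300 W
P_in = V·I = 500 × 101 = 50500 W
η = P_out / P_in = 43300 / 50500 = 0.857 = 85.7%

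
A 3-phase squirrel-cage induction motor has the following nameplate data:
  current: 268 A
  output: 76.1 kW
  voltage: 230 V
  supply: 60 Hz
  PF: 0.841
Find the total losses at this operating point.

13.7 kW

P_in = √3·V·I·cosφ = 1.732×230×268×0.841 = 89786 W
P_out = 76100 W
Losses = P_in − P_out = 89786 − 76100 = 13686 W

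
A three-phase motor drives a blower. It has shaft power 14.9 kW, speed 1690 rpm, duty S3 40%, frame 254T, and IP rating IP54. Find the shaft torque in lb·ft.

ω = 2π × 1690/60 = 177 rad/s
τ = P/ω = 14900/177 = 84.18 N·m
In lb·ft: 84.18/1.356 = 62.1 lb·ft

62.1 lb·ft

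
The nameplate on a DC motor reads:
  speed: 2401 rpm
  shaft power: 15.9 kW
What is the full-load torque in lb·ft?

ω = 2π × 2401/60 = 251.4 rad/s
τ = P/ω = 15900/251.4 = 63.25 N·m
In lb·ft: 63.25/1.356 = 46.6 lb·ft

46.6 lb·ft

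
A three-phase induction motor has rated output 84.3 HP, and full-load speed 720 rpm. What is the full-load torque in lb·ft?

615 lb·ft

P_out = 84.3 × 746 = 62888 W
ω = 2π × 720/60 = 75.4 rad/s
τ = P_out/ω = 62888/75.4 = 834.1 N·m
In lb·ft: 834.1/1.356 = 615 lb·ft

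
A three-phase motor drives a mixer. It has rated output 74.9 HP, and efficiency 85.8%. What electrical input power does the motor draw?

P_out = 74.9 × 746 = 55875 W
P_in = P_out/η = 55875/0.858 = 65122 W = 65.1 kW

65.1 kW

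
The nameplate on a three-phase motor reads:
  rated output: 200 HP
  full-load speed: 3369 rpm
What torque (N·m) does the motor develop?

423 N·m

P_out = 200 × 746 = 149200 W
ω = 2π × 3369/60 = 352.8 rad/s
τ = P_out/ω = 149200/352.8 = 423 N·m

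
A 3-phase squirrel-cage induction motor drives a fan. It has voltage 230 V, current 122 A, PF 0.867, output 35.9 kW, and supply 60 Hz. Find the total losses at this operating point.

P_in = √3·V·I·cosφ = 1.732×230×122×0.867 = 42136 W
P_out = 35900 W
Losses = P_in − P_out = 42136 − 35900 = 6236 W

6240 W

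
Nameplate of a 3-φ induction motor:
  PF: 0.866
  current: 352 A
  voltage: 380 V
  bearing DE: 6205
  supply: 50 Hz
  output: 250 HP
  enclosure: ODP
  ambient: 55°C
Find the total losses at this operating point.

P_in = √3·V·I·cosφ = 1.732×380×352×0.866 = 200628 W
P_out = 250×746 = 186500 W
Losses = P_in − P_out = 200628 − 186500 = 14128 W

14.1 kW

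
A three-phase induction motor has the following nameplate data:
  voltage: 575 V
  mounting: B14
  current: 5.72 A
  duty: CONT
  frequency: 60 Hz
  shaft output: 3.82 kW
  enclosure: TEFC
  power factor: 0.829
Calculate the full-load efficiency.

80.9 %

P_out = 3.82 kW = 3820 W
P_in = √3·V_L·I_L·cosφ = 1.732 × 575 × 5.72 × 0.829 = 4722 W
η = P_out / P_in = 3820 / 4722 = 0.809 = 80.9%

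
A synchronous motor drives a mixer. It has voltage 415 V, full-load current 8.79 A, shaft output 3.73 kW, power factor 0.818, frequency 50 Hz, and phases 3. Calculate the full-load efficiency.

72.2 %

P_out = 3.73 kW = 3730 W
P_in = √3·V_L·I_L·cosφ = 1.732 × 415 × 8.79 × 0.818 = 5168 W
η = P_out / P_in = 3730 / 5168 = 0.722 = 72.2%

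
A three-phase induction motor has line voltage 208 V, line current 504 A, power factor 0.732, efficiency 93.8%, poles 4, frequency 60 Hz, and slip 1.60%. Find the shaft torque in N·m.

P_in = √3·V·I·cosφ = 1.732 × 208 × 504 × 0.732 = 132909 W
P_out = η·P_in = 0.938 × 132909 = 124669 W
n_s = 120×60/4 = 1800 rpm; n = 1800×(1−0.016) = 1771 rpm
ω = 2π×1771/60 = 185.5 rad/s
τ = P_out/ω = 124669/185.5 = 672 N·m

672 N·m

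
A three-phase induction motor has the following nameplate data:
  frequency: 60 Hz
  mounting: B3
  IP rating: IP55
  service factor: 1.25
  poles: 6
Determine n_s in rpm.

1200 rpm

n_s = 120f/p = 120×60/6 = 1200 rpm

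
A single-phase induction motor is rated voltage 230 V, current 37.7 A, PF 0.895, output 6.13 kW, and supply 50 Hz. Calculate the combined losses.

1630 W

P_in = V·I·cosφ = 230×37.7×0.895 = 7761 W
P_out = 6130 W
Losses = P_in − P_out = 7761 − 6130 = 1631 W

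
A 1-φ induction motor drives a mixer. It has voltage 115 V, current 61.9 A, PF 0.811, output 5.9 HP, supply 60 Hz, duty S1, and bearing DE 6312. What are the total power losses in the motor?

1.37 kW

P_in = V·I·cosφ = 115×61.9×0.811 = 5773 W
P_out = 5.9×746 = 4401 W
Losses = P_in − P_out = 5773 − 4401 = 1372 W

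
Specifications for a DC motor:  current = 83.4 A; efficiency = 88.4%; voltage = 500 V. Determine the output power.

P_in = V·I = 500 × 83.4 = 41700 W
P_out = η·P_in = 0.884 × 41700 = 36863 W

36.9 kW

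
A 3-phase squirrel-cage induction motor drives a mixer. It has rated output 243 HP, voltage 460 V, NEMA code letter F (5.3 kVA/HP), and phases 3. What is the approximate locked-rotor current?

1620 A

S_LR = 5.3 × 243 = 1287.9 kVA
I_LR = S_LR/(√3·V_L) = 1287900/(1.732×460) = 1620 A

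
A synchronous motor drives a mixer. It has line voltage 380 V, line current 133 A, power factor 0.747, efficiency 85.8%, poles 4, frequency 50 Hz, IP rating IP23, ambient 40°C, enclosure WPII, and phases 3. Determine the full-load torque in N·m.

P_in = √3·V·I·cosφ = 1.732 × 380 × 133 × 0.747 = 65389 W
P_out = η·P_in = 0.858 × 65389 = 56104 W
n = n_s = 120×50/4 = 1500 rpm (synchronous)
ω = 2π×1500/60 = 157.1 rad/s
τ = P_out/ω = 56104/157.1 = 357 N·m

357 N·m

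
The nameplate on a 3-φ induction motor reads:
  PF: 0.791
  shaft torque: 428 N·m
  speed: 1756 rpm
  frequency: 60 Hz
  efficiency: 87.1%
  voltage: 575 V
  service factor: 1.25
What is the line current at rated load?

115 A

ω = 2π×1756/60 = 183.9 rad/s; P_out = τω = 428 × 183.9 = 78709 W
P_in = P_out / η = 78709 / 0.871 = 90366 W
I_L = P_in / (√3·V_L·cosφ) = 90366 / (1.732 × 575 × 0.791) = 115 A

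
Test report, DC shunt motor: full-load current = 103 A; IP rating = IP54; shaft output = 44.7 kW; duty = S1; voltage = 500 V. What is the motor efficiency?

P_out = 44.7 kW = 44700 W
P_in = V·I = 500 × 103 = 51500 W
η = P_out / P_in = 44700 / 51500 = 0.868 = 86.8%

86.8 %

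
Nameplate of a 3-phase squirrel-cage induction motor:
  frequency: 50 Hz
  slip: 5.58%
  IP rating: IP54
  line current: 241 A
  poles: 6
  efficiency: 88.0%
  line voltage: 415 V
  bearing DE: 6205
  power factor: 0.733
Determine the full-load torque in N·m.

P_in = √3·V·I·cosφ = 1.732 × 415 × 241 × 0.733 = 126975 W
P_out = η·P_in = 0.88 × 126975 = 111738 W
n_s = 120×50/6 = 1000 rpm; n = 1000×(1−0.0558) = 944 rpm
ω = 2π×944/60 = 98.86 rad/s
τ = P_out/ω = 111738/98.86 = 1130 N·m

1130 N·m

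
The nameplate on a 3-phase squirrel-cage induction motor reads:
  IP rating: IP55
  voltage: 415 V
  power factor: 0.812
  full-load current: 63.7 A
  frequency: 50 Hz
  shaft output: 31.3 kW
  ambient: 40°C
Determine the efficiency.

84.2 %

P_out = 31.3 kW = 31300 W
P_in = √3·V_L·I_L·cosφ = 1.732 × 415 × 63.7 × 0.812 = 37178 W
η = P_out / P_in = 31300 / 37178 = 0.842 = 84.2%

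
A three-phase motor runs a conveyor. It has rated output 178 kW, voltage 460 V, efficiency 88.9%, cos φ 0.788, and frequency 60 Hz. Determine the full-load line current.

P_out = 178 kW = 178000 W
P_in = P_out / η = 178000 / 0.889 = 200225 W
I_L = P_in / (√3·V_L·cosφ) = 200225 / (1.732 × 460 × 0.788) = 319 A

319 A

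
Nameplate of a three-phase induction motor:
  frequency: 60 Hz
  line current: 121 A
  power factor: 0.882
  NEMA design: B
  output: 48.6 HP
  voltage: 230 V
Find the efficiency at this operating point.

P_out = 48.6 × 746 = 36256 W
P_in = √3·V_L·I_L·cosφ = 1.732 × 230 × 121 × 0.882 = 42514 W
η = P_out / P_in = 36256 / 42514 = 0.853 = 85.3%

85.3 %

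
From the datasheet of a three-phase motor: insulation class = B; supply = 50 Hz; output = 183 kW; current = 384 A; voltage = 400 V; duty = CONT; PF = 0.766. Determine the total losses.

P_in = √3·V·I·cosφ = 1.732×400×384×0.766 = 203783 W
P_out = 183000 W
Losses = P_in − P_out = 203783 − 183000 = 20783 W

20800 W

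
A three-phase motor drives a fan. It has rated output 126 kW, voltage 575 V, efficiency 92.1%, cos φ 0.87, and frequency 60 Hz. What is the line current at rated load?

158 A

P_out = 126 kW = 126000 W
P_in = P_out / η = 126000 / 0.921 = 136808 W
I_L = P_in / (√3·V_L·cosφ) = 136808 / (1.732 × 575 × 0.87) = 158 A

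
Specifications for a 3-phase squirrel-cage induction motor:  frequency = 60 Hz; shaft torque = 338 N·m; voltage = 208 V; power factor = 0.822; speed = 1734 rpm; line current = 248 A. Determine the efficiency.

83.6 %

ω = 2π × 1734/60 = 181.6 rad/s; P_out = τω = 338 × 181.6 = 61381 W
P_in = √3·V_L·I_L·cosφ = 1.732 × 208 × 248 × 0.822 = 73440 W
η = P_out / P_in = 61381 / 73440 = 0.836 = 83.6%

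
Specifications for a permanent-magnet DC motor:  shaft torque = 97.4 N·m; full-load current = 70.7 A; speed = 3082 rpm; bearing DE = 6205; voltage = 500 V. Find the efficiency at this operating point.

ω = 2π × 3082/60 = 322.7 rad/s; P_out = τω = 97.4 × 322.7 = 31431 W
P_in = V·I = 500 × 70.7 = 35350 W
η = P_out / P_in = 31431 / 35350 = 0.889 = 88.9%

88.9 %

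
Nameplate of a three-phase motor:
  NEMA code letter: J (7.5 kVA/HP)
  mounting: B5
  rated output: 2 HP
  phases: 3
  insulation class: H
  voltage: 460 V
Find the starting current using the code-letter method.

S_LR = 7.5 × 2 = 15 kVA
I_LR = S_LR/(√3·V_L) = 15000/(1.732×460) = 18.8 A

18.8 A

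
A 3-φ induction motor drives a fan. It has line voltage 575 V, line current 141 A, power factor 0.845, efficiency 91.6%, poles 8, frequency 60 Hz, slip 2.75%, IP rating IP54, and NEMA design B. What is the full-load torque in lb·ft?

875 lb·ft

P_in = √3·V·I·cosφ = 1.732 × 575 × 141 × 0.845 = 118657 W
P_out = η·P_in = 0.916 × 118657 = 108690 W
n_s = 120×60/8 = 900 rpm; n = 900×(1−0.0275) = 875 rpm
ω = 2π×875/60 = 91.63 rad/s
τ = P_out/ω = 108690/91.63 = 1186 N·m
In lb·ft: 1186/1.356 = 875 lb·ft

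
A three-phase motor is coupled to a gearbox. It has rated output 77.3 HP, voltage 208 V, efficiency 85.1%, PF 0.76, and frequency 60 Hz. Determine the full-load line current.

P_out = 77.3 × 746 = 57666 W
P_in = P_out / η = 57666 / 0.851 = 67763 W
I_L = P_in / (√3·V_L·cosφ) = 67763 / (1.732 × 208 × 0.76) = 247 A

247 A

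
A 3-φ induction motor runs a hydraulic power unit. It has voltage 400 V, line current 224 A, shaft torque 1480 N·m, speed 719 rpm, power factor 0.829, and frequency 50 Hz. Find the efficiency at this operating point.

86.6 %

ω = 2π × 719/60 = 75.29 rad/s; P_out = τω = 1480 × 75.29 = 111429 W
P_in = √3·V_L·I_L·cosφ = 1.732 × 400 × 224 × 0.829 = 128650 W
η = P_out / P_in = 111429 / 128650 = 0.866 = 86.6%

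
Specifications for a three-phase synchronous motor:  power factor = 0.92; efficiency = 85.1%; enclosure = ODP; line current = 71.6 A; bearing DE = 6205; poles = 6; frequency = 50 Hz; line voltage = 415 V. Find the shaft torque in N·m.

P_in = √3·V·I·cosφ = 1.732 × 415 × 71.6 × 0.92 = 47347 W
P_out = η·P_in = 0.851 × 47347 = 40292 W
n = n_s = 120×50/6 = 1000 rpm (synchronous)
ω = 2π×1000/60 = 104.7 rad/s
τ = P_out/ω = 40292/104.7 = 385 N·m

385 N·m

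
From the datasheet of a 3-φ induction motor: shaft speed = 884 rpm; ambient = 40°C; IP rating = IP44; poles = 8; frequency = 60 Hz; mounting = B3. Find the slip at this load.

n_s = 120f/p = 120×60/8 = 900 rpm
s = (n_s − n)/n_s = (900 − 884)/900 = 0.0178

1.78 %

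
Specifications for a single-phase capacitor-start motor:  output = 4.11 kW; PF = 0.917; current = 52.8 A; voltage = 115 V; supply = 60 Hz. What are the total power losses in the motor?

P_in = V·I·cosφ = 115×52.8×0.917 = 5568 W
P_out = 4110 W
Losses = P_in − P_out = 5568 − 4110 = 1458 W

1.46 kW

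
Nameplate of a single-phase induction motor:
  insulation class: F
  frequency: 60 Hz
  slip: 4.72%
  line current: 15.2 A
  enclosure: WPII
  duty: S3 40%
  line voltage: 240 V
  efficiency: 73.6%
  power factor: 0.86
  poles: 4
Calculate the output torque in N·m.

P_in = V·I·cosφ = 240 × 15.2 × 0.86 = 3137 W
P_out = η·P_in = 0.736 × 3137 = 2309 W
n_s = 120×60/4 = 1800 rpm; n = 1800×(1−0.0472) = 1715 rpm
ω = 2π×1715/60 = 179.6 rad/s
τ = P_out/ω = 2309/179.6 = 12.9 N·m

12.9 N·m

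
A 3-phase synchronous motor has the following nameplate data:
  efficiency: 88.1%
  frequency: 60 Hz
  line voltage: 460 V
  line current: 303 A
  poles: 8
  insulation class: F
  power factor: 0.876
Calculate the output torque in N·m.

1980 N·m

P_in = √3·V·I·cosφ = 1.732 × 460 × 303 × 0.876 = 211472 W
P_out = η·P_in = 0.881 × 211472 = 186307 W
n = n_s = 120×60/8 = 900 rpm (synchronous)
ω = 2π×900/60 = 94.25 rad/s
τ = P_out/ω = 186307/94.25 = 1980 N·m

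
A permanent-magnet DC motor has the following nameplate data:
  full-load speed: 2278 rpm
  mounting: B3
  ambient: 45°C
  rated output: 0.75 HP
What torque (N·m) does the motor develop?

2.35 N·m

P_out = 0.75 × 746 = 560 W
ω = 2π × 2278/60 = 238.6 rad/s
τ = P_out/ω = 560/238.6 = 2.35 N·m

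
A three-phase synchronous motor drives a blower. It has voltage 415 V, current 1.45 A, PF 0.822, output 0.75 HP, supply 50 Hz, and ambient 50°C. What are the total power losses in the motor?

P_in = √3·V·I·cosφ = 1.732×415×1.45×0.822 = 857 W
P_out = 0.75×746 = 560 W
Losses = P_in − P_out = 857 − 560 = 297 W

297 W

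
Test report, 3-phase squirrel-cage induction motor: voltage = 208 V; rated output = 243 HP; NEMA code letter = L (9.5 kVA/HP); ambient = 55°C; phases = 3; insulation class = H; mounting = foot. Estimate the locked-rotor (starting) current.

6410 A

S_LR = 9.5 × 243 = 2308.5 kVA
I_LR = S_LR/(√3·V_L) = 2308500/(1.732×208) = 6410 A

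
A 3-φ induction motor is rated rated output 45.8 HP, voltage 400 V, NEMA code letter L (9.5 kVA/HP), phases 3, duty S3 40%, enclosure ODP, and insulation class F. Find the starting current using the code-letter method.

628 A

S_LR = 9.5 × 45.8 = 435.1 kVA
I_LR = S_LR/(√3·V_L) = 435100/(1.732×400) = 628 A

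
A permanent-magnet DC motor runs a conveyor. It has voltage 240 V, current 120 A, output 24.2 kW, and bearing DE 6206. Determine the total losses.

P_in = V·I = 240×120 = 28800 W
P_out = 24200 W
Losses = P_in − P_out = 28800 − 24200 = 4600 W

4.6 kW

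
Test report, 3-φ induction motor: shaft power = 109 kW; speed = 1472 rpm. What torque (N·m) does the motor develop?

707 N·m

ω = 2π × 1472/60 = 154.1 rad/s
τ = P/ω = 109000/154.1 = 707 N·m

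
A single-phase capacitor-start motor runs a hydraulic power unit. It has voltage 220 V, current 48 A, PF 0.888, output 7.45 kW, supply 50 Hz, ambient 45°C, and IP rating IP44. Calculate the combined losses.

1930 W

P_in = V·I·cosφ = 220×48×0.888 = 9377 W
P_out = 7450 W
Losses = P_in − P_out = 9377 − 7450 = 1927 W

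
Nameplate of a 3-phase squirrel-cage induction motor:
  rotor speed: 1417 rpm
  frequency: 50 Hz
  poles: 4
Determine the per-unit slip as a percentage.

n_s = 120f/p = 120×50/4 = 1500 rpm
s = (n_s − n)/n_s = (1500 − 1417)/1500 = 0.0553

5.5 %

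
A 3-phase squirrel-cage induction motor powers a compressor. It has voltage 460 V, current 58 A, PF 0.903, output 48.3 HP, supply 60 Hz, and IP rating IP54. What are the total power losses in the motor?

P_in = √3·V·I·cosφ = 1.732×460×58×0.903 = 41727 W
P_out = 48.3×746 = 36032 W
Losses = P_in − P_out = 41727 − 36032 = 5695 W

5.7 kW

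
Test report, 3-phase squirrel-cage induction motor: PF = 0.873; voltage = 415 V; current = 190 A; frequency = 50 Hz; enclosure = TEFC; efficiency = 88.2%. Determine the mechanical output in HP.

141 HP

P_in = √3·V·I·cosφ = 1.732 × 415 × 190 × 0.873 = 119224 W
P_out = η·P_in = 0.882 × 119224 = 105156 W
= 105156/746 = 141 HP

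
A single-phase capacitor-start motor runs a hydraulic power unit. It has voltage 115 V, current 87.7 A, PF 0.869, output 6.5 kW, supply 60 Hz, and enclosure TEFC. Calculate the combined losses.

2260 W

P_in = V·I·cosφ = 115×87.7×0.869 = 8764 W
P_out = 6500 W
Losses = P_in − P_out = 8764 − 6500 = 2264 W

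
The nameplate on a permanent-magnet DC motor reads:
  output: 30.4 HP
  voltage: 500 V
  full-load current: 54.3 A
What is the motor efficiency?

83.5 %

P_out = 30.4 × 746 = 22678 W
P_in = V·I = 500 × 54.3 = 27150 W
η = P_out / P_in = 22678 / 27150 = 0.835 = 83.5%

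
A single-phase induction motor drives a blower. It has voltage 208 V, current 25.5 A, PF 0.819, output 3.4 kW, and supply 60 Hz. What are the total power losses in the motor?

944 W

P_in = V·I·cosφ = 208×25.5×0.819 = 4344 W
P_out = 3400 W
Losses = P_in − P_out = 4344 − 3400 = 944 W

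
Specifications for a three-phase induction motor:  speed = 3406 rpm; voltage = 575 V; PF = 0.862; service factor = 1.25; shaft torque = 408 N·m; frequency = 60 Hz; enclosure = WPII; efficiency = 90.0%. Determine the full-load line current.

188 A

ω = 2π×3406/60 = 356.7 rad/s; P_out = τω = 408 × 356.7 = 145534 W
P_in = P_out / η = 145534 / 0.900 = 161704 W
I_L = P_in / (√3·V_L·cosφ) = 161704 / (1.732 × 575 × 0.862) = 188 A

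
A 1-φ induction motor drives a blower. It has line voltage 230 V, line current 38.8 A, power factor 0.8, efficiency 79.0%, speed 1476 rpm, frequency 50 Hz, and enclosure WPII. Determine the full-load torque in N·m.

36.5 N·m

P_in = V·I·cosφ = 230 × 38.8 × 0.8 = 7139 W
P_out = η·P_in = 0.79 × 7139 = 5640 W
n = 1476 rpm
ω = 2π×1476/60 = 154.6 rad/s
τ = P_out/ω = 5640/154.6 = 36.5 N·m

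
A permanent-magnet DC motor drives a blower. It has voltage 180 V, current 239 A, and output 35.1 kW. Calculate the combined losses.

P_in = V·I = 180×239 = 43020 W
P_out = 35100 W
Losses = P_in − P_out = 43020 − 35100 = 7920 W

7.92 kW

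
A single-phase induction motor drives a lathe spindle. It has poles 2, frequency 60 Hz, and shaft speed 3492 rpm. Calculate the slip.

n_s = 120f/p = 120×60/2 = 3600 rpm
s = (n_s − n)/n_s = (3600 − 3492)/3600 = 0.0300

3.00 %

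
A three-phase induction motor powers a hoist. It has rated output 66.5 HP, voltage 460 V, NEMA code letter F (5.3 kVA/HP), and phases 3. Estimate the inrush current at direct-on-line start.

S_LR = 5.3 × 66.5 = 352.45 kVA
I_LR = S_LR/(√3·V_L) = 352450/(1.732×460) = 442 A

442 A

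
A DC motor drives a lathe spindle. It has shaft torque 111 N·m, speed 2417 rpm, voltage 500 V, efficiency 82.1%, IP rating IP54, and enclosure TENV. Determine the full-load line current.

ω = 2π×2417/60 = 253.1 rad/s; P_out = τω = 111 × 253.1 = 28094 W
P_in = P_out / η = 28094 / 0.821 = 34219 W
I = P_in / V = 34219 / 500 = 68.4 A

68.4 A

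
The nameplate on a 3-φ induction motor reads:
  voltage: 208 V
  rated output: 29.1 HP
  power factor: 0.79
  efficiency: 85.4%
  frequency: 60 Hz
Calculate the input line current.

89.3 A

P_out = 29.1 × 746 = 21709 W
P_in = P_out / η = 21709 / 0.854 = 25420 W
I_L = P_in / (√3·V_L·cosφ) = 25420 / (1.732 × 208 × 0.79) = 89.3 A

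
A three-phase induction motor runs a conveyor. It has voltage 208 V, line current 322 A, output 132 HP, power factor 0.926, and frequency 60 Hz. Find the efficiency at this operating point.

91.7 %

P_out = 132 × 746 = 98472 W
P_in = √3·V_L·I_L·cosφ = 1.732 × 208 × 322 × 0.926 = 107418 W
η = P_out / P_in = 98472 / 107418 = 0.917 = 91.7%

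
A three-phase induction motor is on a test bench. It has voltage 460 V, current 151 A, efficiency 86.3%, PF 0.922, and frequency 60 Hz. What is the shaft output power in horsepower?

P_in = √3·V·I·cosφ = 1.732 × 460 × 151 × 0.922 = 110921 W
P_out = η·P_in = 0.863 × 110921 = 95725 W
= 95725/746 = 128 HP

128 HP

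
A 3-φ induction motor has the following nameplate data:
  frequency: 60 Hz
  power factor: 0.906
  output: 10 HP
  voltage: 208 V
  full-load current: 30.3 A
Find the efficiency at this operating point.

P_out = 10 × 746 = 7460 W
P_in = √3·V_L·I_L·cosφ = 1.732 × 208 × 30.3 × 0.906 = 9890 W
η = P_out / P_in = 7460 / 9890 = 0.754 = 75.4%

75.4 %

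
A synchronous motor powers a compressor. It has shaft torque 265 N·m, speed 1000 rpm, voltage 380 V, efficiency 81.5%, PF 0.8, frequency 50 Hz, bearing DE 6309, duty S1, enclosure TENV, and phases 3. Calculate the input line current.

ω = 2π×1000/60 = 104.7 rad/s; P_out = τω = 265 × 104.7 = 27746 W
P_in = P_out / η = 27746 / 0.815 = 34044 W
I_L = P_in / (√3·V_L·cosφ) = 34044 / (1.732 × 380 × 0.8) = 64.7 A

64.7 A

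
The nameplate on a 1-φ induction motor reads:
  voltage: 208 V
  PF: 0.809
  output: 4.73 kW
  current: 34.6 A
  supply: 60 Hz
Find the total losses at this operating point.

1.09 kW

P_in = V·I·cosφ = 208×34.6×0.809 = 5822 W
P_out = 4730 W
Losses = P_in − P_out = 5822 − 4730 = 1092 W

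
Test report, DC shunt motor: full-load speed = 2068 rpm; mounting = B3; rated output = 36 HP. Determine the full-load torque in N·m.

P_out = 36 × 746 = 26856 W
ω = 2π × 2068/60 = 216.6 rad/s
τ = P_out/ω = 26856/216.6 = 124 N·m

124 N·m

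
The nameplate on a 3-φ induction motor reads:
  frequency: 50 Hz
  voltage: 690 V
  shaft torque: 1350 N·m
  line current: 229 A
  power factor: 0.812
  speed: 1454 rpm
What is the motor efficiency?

92.5 %

ω = 2π × 1454/60 = 152.3 rad/s; P_out = τω = 1350 × 152.3 = 205605 W
P_in = √3·V_L·I_L·cosφ = 1.732 × 690 × 229 × 0.812 = 222223 W
η = P_out / P_in = 205605 / 222223 = 0.925 = 92.5%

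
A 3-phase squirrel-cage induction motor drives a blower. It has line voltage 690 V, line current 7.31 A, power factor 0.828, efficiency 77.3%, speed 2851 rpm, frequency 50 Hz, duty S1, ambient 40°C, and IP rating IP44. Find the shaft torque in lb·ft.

P_in = √3·V·I·cosφ = 1.732 × 690 × 7.31 × 0.828 = 7233 W
P_out = η·P_in = 0.773 × 7233 = 5591 W
n = 2851 rpm
ω = 2π×2851/60 = 298.6 rad/s
τ = P_out/ω = 5591/298.6 = 18.72 N·m
In lb·ft: 18.72/1.356 = 13.8 lb·ft

13.8 lb·ft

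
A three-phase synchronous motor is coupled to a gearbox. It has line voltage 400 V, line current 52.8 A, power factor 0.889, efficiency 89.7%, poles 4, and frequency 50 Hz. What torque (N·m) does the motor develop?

P_in = √3·V·I·cosφ = 1.732 × 400 × 52.8 × 0.889 = 32519 W
P_out = η·P_in = 0.897 × 32519 = 29170 W
n = n_s = 120×50/4 = 1500 rpm (synchronous)
ω = 2π×1500/60 = 157.1 rad/s
τ = P_out/ω = 29170/157.1 = 186 N·m

186 N·m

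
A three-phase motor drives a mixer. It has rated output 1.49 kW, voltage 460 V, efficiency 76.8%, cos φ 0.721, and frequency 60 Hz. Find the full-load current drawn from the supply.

P_out = 1.49 kW = 1490 W
P_in = P_out / η = 1490 / 0.768 = 1940 W
I_L = P_in / (√3·V_L·cosφ) = 1940 / (1.732 × 460 × 0.721) = 3.38 A

3.38 A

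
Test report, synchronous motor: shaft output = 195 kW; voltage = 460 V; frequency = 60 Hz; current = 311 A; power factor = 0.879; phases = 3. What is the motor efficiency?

P_out = 195 kW = 195000 W
P_in = √3·V_L·I_L·cosφ = 1.732 × 460 × 311 × 0.879 = 217799 W
η = P_out / P_in = 195000 / 217799 = 0.895 = 89.5%

89.5 %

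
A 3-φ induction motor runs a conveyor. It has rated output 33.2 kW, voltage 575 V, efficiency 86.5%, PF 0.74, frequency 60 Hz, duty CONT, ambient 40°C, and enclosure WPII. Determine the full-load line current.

P_out = 33.2 kW = 33200 W
P_in = P_out / η = 33200 / 0.865 = 38382 W
I_L = P_in / (√3·V_L·cosφ) = 38382 / (1.732 × 575 × 0.74) = 52.1 A

52.1 A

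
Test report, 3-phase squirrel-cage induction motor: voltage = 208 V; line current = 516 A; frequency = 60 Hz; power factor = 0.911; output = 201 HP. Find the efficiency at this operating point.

P_out = 201 × 746 = 149946 W
P_in = √3·V_L·I_L·cosφ = 1.732 × 208 × 516 × 0.911 = 169348 W
η = P_out / P_in = 149946 / 169348 = 0.885 = 88.5%

88.5 %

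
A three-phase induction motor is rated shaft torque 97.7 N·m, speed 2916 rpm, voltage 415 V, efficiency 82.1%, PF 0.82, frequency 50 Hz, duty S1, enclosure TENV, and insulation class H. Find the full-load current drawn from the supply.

61.7 A

ω = 2π×2916/60 = 305.4 rad/s; P_out = τω = 97.7 × 305.4 = 29838 W
P_in = P_out / η = 29838 / 0.821 = 36343 W
I_L = P_in / (√3·V_L·cosφ) = 36343 / (1.732 × 415 × 0.82) = 61.7 A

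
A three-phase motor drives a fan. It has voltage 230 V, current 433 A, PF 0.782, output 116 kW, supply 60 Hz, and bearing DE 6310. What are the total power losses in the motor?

18900 W

P_in = √3·V·I·cosφ = 1.732×230×433×0.782 = 134887 W
P_out = 116000 W
Losses = P_in − P_out = 134887 − 116000 = 18887 W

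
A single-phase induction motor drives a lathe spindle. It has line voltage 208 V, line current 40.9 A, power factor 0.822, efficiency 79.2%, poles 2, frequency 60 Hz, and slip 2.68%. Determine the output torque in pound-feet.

11.1 lb·ft

P_in = V·I·cosφ = 208 × 40.9 × 0.822 = 6993 W
P_out = η·P_in = 0.792 × 6993 = 5538 W
n_s = 120×60/2 = 3600 rpm; n = 3600×(1−0.0268) = 3504 rpm
ω = 2π×3504/60 = 366.9 rad/s
τ = P_out/ω = 5538/366.9 = 15.09 N·m
In lb·ft: 15.09/1.356 = 11.1 lb·ft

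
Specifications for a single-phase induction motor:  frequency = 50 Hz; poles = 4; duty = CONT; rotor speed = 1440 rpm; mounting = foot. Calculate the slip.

4.00 %

n_s = 120f/p = 120×50/4 = 1500 rpm
s = (n_s − n)/n_s = (1500 − 1440)/1500 = 0.0400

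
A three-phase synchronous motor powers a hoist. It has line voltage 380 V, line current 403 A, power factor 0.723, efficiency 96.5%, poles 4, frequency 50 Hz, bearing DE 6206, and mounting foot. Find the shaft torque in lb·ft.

P_in = √3·V·I·cosφ = 1.732 × 380 × 403 × 0.723 = 191767 W
P_out = η·P_in = 0.965 × 191767 = 185055 W
n = n_s = 120×50/4 = 1500 rpm (synchronous)
ω = 2π×1500/60 = 157.1 rad/s
τ = P_out/ω = 185055/157.1 = 1178 N·m
In lb·ft: 1178/1.356 = 869 lb·ft

869 lb·ft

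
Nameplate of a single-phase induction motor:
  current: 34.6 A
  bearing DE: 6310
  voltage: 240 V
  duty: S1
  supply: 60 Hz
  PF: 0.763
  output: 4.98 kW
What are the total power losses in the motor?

1360 W

P_in = V·I·cosφ = 240×34.6×0.763 = 6336 W
P_out = 4980 W
Losses = P_in − P_out = 6336 − 4980 = 1356 W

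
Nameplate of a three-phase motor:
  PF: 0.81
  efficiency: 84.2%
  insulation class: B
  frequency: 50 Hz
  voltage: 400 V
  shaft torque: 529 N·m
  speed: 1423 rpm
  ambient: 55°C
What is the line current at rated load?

ω = 2π×1423/60 = 149 rad/s; P_out = τω = 529 × 149 = 78821 W
P_in = P_out / η = 78821 / 0.842 = 93612 W
I_L = P_in / (√3·V_L·cosφ) = 93612 / (1.732 × 400 × 0.81) = 167 A

167 A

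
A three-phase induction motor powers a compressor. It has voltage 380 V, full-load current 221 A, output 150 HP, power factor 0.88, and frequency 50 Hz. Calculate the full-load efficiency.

P_out = 150 × 746 = 111900 W
P_in = √3·V_L·I_L·cosφ = 1.732 × 380 × 221 × 0.88 = 127999 W
η = P_out / P_in = 111900 / 127999 = 0.874 = 87.4%

87.4 %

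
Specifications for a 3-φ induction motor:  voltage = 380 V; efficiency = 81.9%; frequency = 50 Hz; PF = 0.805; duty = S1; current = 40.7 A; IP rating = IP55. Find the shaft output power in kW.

17.7 kW

P_in = √3·V·I·cosφ = 1.732 × 380 × 40.7 × 0.805 = 21564 W
P_out = η·P_in = 0.819 × 21564 = 17661 W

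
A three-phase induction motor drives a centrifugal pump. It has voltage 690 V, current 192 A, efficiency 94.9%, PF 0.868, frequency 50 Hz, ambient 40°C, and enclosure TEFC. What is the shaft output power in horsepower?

253 HP

P_in = √3·V·I·cosφ = 1.732 × 690 × 192 × 0.868 = 199167 W
P_out = η·P_in = 0.949 × 199167 = 189009 W
= 189009/746 = 253 HP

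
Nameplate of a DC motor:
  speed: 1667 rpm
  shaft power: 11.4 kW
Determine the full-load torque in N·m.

65.3 N·m

ω = 2π × 1667/60 = 174.6 rad/s
τ = P/ω = 11400/174.6 = 65.3 N·m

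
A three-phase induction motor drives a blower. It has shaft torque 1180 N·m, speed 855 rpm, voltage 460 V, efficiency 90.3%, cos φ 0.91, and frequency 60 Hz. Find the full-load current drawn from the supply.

161 A

ω = 2π×855/60 = 89.54 rad/s; P_out = τω = 1180 × 89.54 = 105657 W
P_in = P_out / η = 105657 / 0.903 = 117007 W
I_L = P_in / (√3·V_L·cosφ) = 117007 / (1.732 × 460 × 0.91) = 161 A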